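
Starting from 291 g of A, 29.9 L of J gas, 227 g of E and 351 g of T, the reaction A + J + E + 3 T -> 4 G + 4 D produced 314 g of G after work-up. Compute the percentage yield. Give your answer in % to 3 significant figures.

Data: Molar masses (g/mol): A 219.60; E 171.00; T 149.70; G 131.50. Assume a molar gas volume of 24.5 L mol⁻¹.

n(A) = 291.0 / 219.60 = 1.325 mol
n(J) = 29.90 / 24.5 = 1.220 mol
n(E) = 227.0 / 171.00 = 1.327 mol
n(T) = 351.0 / 149.70 = 2.345 mol
n/ν → A: 1.325, J: 1.220, E: 1.327, T: 0.7817; T is limiting.
theoretical n(G) = (4/3) × 2.345 = 3.127 mol → 411.2 g
% yield = 314 / 411.2 × 100 = 76.36 %

76.4 %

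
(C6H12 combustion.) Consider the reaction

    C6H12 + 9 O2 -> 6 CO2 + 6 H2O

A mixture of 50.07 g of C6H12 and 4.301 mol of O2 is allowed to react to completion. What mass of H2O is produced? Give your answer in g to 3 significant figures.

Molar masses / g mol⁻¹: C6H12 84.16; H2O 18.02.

n(C6H12) = 50.07 / 84.16 = 0.5949 mol
n(O2) = 4.301 mol
n/ν → C6H12: 0.5949, O2: 0.4779; O2 is limiting.
n(H2O) = (6/9) × 4.301 = 2.867 mol
mass = 2.867 × 18.02 = 51.66 g

51.7 g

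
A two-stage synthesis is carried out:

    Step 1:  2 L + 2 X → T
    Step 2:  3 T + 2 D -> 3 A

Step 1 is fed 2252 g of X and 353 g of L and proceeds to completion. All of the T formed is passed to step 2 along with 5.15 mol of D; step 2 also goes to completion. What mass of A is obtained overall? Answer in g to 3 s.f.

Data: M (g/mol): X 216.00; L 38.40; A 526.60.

Step 1:
n(X) = 2252 / 216.00 = 10.43 mol
n(L) = 353.0 / 38.40 = 9.193 mol
n/ν for X = 10.43/2 = 5.215
n/ν for L = 9.193/2 = 4.597
Smallest n/ν is L → limiting reagent.
n(T) produced = (1/2) × 9.193 = 4.597 mol
Step 2:
n(T) available = 4.597 mol
n(D) = 5.150 mol
n/ν for T = 4.597/3 = 1.532
n/ν for D = 5.150/2 = 2.575
Smallest n/ν is T → limiting reagent.
n(A) = (3/3) × 4.597 = 4.597 mol
mass = 4.597 × 526.60 = 2421 g

2420 g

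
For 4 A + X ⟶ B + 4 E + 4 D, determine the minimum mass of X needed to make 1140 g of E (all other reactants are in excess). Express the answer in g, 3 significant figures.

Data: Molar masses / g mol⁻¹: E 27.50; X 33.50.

n(E) = 1140 / 27.50 = 41.45 mol
n(X) = (1/4) × 41.45 = 10.36 mol
mass = 10.36 × 33.50 = 347.1 g

347 g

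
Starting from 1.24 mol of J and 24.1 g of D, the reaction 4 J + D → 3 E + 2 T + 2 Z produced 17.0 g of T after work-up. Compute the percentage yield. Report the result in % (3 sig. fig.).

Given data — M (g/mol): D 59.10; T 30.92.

n(J) = 1.240 mol
n(D) = 24.10 / 59.10 = 0.4078 mol
n/ν for J = 1.240/4 = 0.3100
n/ν for D = 0.4078/1 = 0.4078
Smallest n/ν is J → limiting reagent.
theoretical n(T) = (2/4) × 1.240 = 0.6200 mol → 19.17 g
% yield = 17.0 / 19.17 × 100 = 88.68 %

88.7 %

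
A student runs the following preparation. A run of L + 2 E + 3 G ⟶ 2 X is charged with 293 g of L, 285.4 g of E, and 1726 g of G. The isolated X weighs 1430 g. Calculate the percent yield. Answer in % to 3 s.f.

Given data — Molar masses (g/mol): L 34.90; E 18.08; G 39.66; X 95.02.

95.3 %

n(L) = 293.0 / 34.90 = 8.395 mol
n(E) = 285.4 / 18.08 = 15.79 mol
n(G) = 1726 / 39.66 = 43.52 mol
n/ν → L: 8.395, E: 7.895, G: 14.51; E is limiting.
theoretical n(X) = (2/2) × 15.79 = 15.79 mol → 1500 g
% yield = 1430 / 1500 × 100 = 95.33 %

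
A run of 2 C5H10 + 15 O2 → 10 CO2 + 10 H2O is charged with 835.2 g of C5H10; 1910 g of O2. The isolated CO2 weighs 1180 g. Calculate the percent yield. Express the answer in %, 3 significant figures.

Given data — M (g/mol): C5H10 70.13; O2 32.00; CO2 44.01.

67.4 %

n(C5H10) = 835.2 / 70.13 = 11.91 mol
n(O2) = 1910 / 32.00 = 59.69 mol
n/ν for C5H10 = 11.91/2 = 5.955
n/ν for O2 = 59.69/15 = 3.979
Smallest n/ν is O2 → limiting reagent.
theoretical n(CO2) = (10/15) × 59.69 = 39.79 mol → 1751 g
% yield = 1180 / 1751 × 100 = 67.39 %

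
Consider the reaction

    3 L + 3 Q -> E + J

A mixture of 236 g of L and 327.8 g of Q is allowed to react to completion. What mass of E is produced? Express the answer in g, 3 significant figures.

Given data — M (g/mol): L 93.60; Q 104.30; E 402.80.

n(L) = 236.0 / 93.60 = 2.521 mol
n(Q) = 327.8 / 104.30 = 3.143 mol
n/ν for L = 2.521/3 = 0.8403
n/ν for Q = 3.143/3 = 1.048
Smallest n/ν is L → limiting reagent.
n(E) = (1/3) × 2.521 = 0.8403 mol
mass = 0.8403 × 402.80 = 338.5 g

339 g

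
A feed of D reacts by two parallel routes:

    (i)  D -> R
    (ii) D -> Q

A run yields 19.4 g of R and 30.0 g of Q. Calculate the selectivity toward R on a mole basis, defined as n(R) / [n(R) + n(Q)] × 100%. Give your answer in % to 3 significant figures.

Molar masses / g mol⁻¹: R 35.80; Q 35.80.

39.3 %

n(R) = 19.4 / 35.80 = 0.5419 mol
n(Q) = 30.0 / 35.80 = 0.8380 mol
selectivity = 0.5419/(0.5419+0.8380) × 100 = 39.27 %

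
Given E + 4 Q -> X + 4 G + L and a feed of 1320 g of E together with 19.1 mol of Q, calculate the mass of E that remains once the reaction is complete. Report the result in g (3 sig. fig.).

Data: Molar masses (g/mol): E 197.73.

n(E) = 1320 / 197.73 = 6.676 mol
n(Q) = 19.10 mol
n/ν for E = 6.676/1 = 6.676
n/ν for Q = 19.10/4 = 4.775
Smallest n/ν is Q → limiting reagent.
E consumed = (1/4) × 19.10 = 4.775 mol
E remaining = 6.676 − 4.775 = 1.901 mol
mass = 1.901 × 197.73 = 375.9 g

376 g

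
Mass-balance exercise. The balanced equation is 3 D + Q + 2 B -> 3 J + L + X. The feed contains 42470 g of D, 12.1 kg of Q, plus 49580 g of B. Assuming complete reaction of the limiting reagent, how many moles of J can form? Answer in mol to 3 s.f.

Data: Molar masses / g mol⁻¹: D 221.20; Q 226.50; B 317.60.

160 mol

n(D) = 42470 / 221.20 = 192.0 mol
n(Q) = 12.10×1000 / 226.50 = 53.42 mol
n(B) = 49580 / 317.60 = 156.1 mol
n/ν for D = 192.0/3 = 64.00
n/ν for Q = 53.42/1 = 53.42
n/ν for B = 156.1/2 = 78.05
Smallest n/ν is Q → limiting reagent.
n(J) = (3/1) × 53.42 = 160.3 mol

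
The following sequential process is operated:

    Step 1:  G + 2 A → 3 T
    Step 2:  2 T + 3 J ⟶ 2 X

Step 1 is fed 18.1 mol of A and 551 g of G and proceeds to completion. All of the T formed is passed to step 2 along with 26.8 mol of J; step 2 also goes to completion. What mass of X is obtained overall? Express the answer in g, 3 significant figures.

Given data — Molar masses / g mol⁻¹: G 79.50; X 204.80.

Step 1:
n(A) = 18.10 mol
n(G) = 551.0 / 79.50 = 6.931 mol
n/ν → A: 9.050, G: 6.931; G is limiting.
n(T) produced = (3/1) × 6.931 = 20.79 mol
Step 2:
n(T) available = 20.79 mol
n(J) = 26.80 mol
n/ν → T: 10.40, J: 8.933; J is limiting.
n(X) = (2/3) × 26.80 = 17.87 mol
mass = 17.87 × 204.80 = 3660 g

3660 g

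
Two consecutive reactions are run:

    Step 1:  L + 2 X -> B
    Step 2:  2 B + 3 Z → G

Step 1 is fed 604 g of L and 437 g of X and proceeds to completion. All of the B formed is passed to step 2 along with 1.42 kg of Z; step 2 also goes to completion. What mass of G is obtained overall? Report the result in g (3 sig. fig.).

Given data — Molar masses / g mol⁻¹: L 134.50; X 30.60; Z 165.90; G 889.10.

Step 1:
n(L) = 604.0 / 134.50 = 4.491 mol
n(X) = 437.0 / 30.60 = 14.28 mol
n/ν for L = 4.491/1 = 4.491
n/ν for X = 14.28/2 = 7.140
Smallest n/ν is L → limiting reagent.
n(B) produced = (1/1) × 4.491 = 4.491 mol
Step 2:
n(B) available = 4.491 mol
n(Z) = 1.420×1000 / 165.90 = 8.559 mol
n/ν for B = 4.491/2 = 2.246
n/ν for Z = 8.559/3 = 2.853
Smallest n/ν is B → limiting reagent.
n(G) = (1/2) × 4.491 = 2.246 mol
mass = 2.246 × 889.10 = 1997 g

2000 g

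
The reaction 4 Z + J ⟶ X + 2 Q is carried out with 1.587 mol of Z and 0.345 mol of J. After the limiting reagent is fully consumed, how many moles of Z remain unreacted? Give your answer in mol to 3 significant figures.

n(Z) = 1.587 mol
n(J) = 0.3450 mol
n/ν for Z = 1.587/4 = 0.3968
n/ν for J = 0.3450/1 = 0.3450
Smallest n/ν is J → limiting reagent.
Z consumed = (4/1) × 0.3450 = 1.380 mol
Z remaining = 1.587 − 1.380 = 0.2070 mol

0.207 mol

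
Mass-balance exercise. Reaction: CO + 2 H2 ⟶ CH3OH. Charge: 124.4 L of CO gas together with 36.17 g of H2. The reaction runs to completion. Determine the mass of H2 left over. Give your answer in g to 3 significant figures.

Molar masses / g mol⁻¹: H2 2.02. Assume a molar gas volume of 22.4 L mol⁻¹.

13.7 g

n(CO) = 124.4 / 22.4 = 5.554 mol
n(H2) = 36.17 / 2.02 = 17.91 mol
n/ν → CO: 5.554, H2: 8.955; CO is limiting.
H2 consumed = (2/1) × 5.554 = 11.11 mol
H2 remaining = 17.91 − 11.11 = 6.800 mol
mass = 6.800 × 2.02 = 13.74 g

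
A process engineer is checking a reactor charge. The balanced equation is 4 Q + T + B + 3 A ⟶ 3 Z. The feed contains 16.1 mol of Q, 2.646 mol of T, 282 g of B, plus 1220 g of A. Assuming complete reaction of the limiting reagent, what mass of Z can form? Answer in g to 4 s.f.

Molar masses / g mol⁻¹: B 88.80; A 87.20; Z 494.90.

n(Q) = 16.10 mol
n(T) = 2.646 mol
n(B) = 282.0 / 88.80 = 3.176 mol
n(A) = 1220 / 87.20 = 13.99 mol
n/ν → Q: 4.025, T: 2.646, B: 3.176, A: 4.663; T is limiting.
n(Z) = (3/1) × 2.646 = 7.938 mol
mass = 7.938 × 494.90 = 3929 g

3929 g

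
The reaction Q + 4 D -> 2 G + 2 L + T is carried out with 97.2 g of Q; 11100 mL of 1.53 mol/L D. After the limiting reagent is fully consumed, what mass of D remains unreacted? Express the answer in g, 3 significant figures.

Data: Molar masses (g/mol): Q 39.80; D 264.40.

1910 g

n(Q) = 97.20 / 39.80 = 2.442 mol
n(D) = 1.53 × 11100/1000 = 16.98 mol
n/ν → Q: 2.442, D: 4.245; Q is limiting.
D consumed = (4/1) × 2.442 = 9.768 mol
D remaining = 16.98 − 9.768 = 7.212 mol
mass = 7.212 × 264.40 = 1907 g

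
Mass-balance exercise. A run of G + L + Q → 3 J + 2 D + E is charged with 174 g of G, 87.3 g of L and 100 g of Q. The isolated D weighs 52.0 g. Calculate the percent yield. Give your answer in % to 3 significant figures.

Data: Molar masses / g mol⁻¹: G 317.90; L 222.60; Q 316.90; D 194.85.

n(G) = 174.0 / 317.90 = 0.5473 mol
n(L) = 87.30 / 222.60 = 0.3922 mol
n(Q) = 100.0 / 316.90 = 0.3156 mol
n/ν for G = 0.5473/1 = 0.5473
n/ν for L = 0.3922/1 = 0.3922
n/ν for Q = 0.3156/1 = 0.3156
Smallest n/ν is Q → limiting reagent.
theoretical n(D) = (2/1) × 0.3156 = 0.6312 mol → 123.0 g
% yield = 52.0 / 123.0 × 100 = 42.28 %

42.3 %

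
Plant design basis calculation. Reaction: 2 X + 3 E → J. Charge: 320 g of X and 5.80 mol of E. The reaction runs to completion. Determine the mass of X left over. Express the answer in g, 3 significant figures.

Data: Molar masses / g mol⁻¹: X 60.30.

n(X) = 320.0 / 60.30 = 5.307 mol
n(E) = 5.800 mol
n/ν → X: 2.654, E: 1.933; E is limiting.
X consumed = (2/3) × 5.800 = 3.867 mol
X remaining = 5.307 − 3.867 = 1.440 mol
mass = 1.440 × 60.30 = 86.83 g

86.8 g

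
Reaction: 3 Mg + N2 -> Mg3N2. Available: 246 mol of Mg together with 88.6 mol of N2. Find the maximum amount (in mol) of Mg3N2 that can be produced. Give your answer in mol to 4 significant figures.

82.00 mol

n(Mg) = 246.0 mol
n(N2) = 88.60 mol
n/ν → Mg: 82.00, N2: 88.60; Mg is limiting.
n(Mg3N2) = (1/3) × 246.0 = 82.00 mol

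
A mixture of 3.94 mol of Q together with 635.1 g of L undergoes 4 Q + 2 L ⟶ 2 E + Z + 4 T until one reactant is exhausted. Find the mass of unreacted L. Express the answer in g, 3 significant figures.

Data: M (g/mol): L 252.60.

137 g

n(Q) = 3.940 mol
n(L) = 635.1 / 252.60 = 2.514 mol
n/ν for Q = 3.940/4 = 0.9850
n/ν for L = 2.514/2 = 1.257
Smallest n/ν is Q → limiting reagent.
L consumed = (2/4) × 3.940 = 1.970 mol
L remaining = 2.514 − 1.970 = 0.5440 mol
mass = 0.5440 × 252.60 = 137.4 g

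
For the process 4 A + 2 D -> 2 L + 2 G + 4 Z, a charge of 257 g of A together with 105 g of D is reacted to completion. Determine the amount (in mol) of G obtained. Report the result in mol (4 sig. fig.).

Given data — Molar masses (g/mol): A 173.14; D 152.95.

0.6865 mol

n(A) = 257.0 / 173.14 = 1.484 mol
n(D) = 105.0 / 152.95 = 0.6865 mol
n/ν → A: 0.3710, D: 0.3433; D is limiting.
n(G) = (2/2) × 0.6865 = 0.6865 mol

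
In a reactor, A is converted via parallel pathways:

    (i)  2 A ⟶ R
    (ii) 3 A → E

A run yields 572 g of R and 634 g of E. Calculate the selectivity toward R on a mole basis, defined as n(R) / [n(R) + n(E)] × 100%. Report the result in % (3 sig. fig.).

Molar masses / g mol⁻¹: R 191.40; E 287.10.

57.5 %

n(R) = 572 / 191.40 = 2.989 mol
n(E) = 634 / 287.10 = 2.208 mol
selectivity = 2.989/(2.989+2.208) × 100 = 57.51 %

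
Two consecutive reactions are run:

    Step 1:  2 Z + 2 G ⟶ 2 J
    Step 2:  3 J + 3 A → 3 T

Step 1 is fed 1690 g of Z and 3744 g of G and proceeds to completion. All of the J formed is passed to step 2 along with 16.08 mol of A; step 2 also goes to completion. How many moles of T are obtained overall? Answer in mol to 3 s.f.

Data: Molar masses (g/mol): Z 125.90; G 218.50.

Step 1:
n(Z) = 1690 / 125.90 = 13.42 mol
n(G) = 3744 / 218.50 = 17.14 mol
n/ν for Z = 13.42/2 = 6.710
n/ν for G = 17.14/2 = 8.570
Smallest n/ν is Z → limiting reagent.
n(J) produced = (2/2) × 13.42 = 13.42 mol
Step 2:
n(J) available = 13.42 mol
n(A) = 16.08 mol
n/ν for J = 13.42/3 = 4.473
n/ν for A = 16.08/3 = 5.360
Smallest n/ν is J → limiting reagent.
n(T) = (3/3) × 13.42 = 13.42 mol

13.4 mol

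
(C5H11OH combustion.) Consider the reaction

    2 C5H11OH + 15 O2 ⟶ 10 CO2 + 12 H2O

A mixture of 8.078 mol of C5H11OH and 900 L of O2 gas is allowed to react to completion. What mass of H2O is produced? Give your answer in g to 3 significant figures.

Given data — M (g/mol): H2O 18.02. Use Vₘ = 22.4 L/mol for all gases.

n(C5H11OH) = 8.078 mol
n(O2) = 900.0 / 22.4 = 40.18 mol
n/ν for C5H11OH = 8.078/2 = 4.039
n/ν for O2 = 40.18/15 = 2.679
Smallest n/ν is O2 → limiting reagent.
n(H2O) = (12/15) × 40.18 = 32.14 mol
mass = 32.14 × 18.02 = 579.2 g

579 g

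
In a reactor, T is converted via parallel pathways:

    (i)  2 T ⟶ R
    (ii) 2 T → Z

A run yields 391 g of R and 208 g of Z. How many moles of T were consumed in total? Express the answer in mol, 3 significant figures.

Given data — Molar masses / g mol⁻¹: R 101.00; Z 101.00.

11.9 mol

n(R) = 391 / 101.00 = 3.871 mol
n(Z) = 208 / 101.00 = 2.059 mol
n(T) via (i) = (2/1)×3.871 = 7.742 mol
n(T) via (ii) = (2/1)×2.059 = 4.118 mol
total n(T) = 7.742 + 4.118 = 11.86 mol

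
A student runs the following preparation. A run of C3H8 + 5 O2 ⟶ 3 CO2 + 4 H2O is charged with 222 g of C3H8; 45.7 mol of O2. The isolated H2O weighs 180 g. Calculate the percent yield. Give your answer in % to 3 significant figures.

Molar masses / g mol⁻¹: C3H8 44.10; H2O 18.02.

49.6 %

n(C3H8) = 222.0 / 44.10 = 5.034 mol
n(O2) = 45.70 mol
n/ν → C3H8: 5.034, O2: 9.140; C3H8 is limiting.
theoretical n(H2O) = (4/1) × 5.034 = 20.14 mol → 362.9 g
% yield = 180 / 362.9 × 100 = 49.60 %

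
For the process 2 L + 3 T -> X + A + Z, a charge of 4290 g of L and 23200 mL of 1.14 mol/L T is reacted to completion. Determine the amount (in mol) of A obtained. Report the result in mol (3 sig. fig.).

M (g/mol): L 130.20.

8.82 mol

n(L) = 4290 / 130.20 = 32.95 mol
n(T) = 1.14 × 23200/1000 = 26.45 mol
n/ν for L = 32.95/2 = 16.48
n/ν for T = 26.45/3 = 8.817
Smallest n/ν is T → limiting reagent.
n(A) = (1/3) × 26.45 = 8.817 mol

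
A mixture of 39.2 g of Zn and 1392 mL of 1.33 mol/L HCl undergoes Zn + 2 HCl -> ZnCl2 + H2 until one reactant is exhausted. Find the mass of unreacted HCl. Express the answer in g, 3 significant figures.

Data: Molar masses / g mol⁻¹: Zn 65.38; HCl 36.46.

23.8 g

n(Zn) = 39.20 / 65.38 = 0.5996 mol
n(HCl) = 1.33 × 1392/1000 = 1.851 mol
n/ν for Zn = 0.5996/1 = 0.5996
n/ν for HCl = 1.851/2 = 0.9255
Smallest n/ν is Zn → limiting reagent.
HCl consumed = (2/1) × 0.5996 = 1.199 mol
HCl remaining = 1.851 − 1.199 = 0.6520 mol
mass = 0.6520 × 36.46 = 23.77 g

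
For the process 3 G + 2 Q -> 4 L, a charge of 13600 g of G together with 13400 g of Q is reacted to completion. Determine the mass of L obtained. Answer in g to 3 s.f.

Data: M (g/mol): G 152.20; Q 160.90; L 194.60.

n(G) = 13600 / 152.20 = 89.36 mol
n(Q) = 13400 / 160.90 = 83.28 mol
n/ν for G = 89.36/3 = 29.79
n/ν for Q = 83.28/2 = 41.64
Smallest n/ν is G → limiting reagent.
n(L) = (4/3) × 89.36 = 119.1 mol
mass = 119.1 × 194.60 = 23180 g

23200 g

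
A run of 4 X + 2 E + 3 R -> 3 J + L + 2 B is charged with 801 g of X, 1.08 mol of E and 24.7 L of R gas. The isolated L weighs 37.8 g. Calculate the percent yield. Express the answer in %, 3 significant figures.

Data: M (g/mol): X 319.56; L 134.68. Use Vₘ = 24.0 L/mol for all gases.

81.8 %

n(X) = 801.0 / 319.56 = 2.507 mol
n(E) = 1.080 mol
n(R) = 24.70 / 24.0 = 1.029 mol
n/ν → X: 0.6268, E: 0.5400, R: 0.3430; R is limiting.
theoretical n(L) = (1/3) × 1.029 = 0.3430 mol → 46.20 g
% yield = 37.8 / 46.20 × 100 = 81.82 %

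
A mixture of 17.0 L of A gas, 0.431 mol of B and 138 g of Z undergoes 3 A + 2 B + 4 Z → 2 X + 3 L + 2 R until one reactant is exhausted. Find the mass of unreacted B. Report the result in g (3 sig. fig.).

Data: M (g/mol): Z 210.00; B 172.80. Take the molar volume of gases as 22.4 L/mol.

n(A) = 17.00 / 22.4 = 0.7589 mol
n(B) = 0.4310 mol
n(Z) = 138.0 / 210.00 = 0.6571 mol
n/ν → A: 0.2530, B: 0.2155, Z: 0.1643; Z is limiting.
B consumed = (2/4) × 0.6571 = 0.3286 mol
B remaining = 0.4310 − 0.3286 = 0.1024 mol
mass = 0.1024 × 172.80 = 17.69 g

17.7 g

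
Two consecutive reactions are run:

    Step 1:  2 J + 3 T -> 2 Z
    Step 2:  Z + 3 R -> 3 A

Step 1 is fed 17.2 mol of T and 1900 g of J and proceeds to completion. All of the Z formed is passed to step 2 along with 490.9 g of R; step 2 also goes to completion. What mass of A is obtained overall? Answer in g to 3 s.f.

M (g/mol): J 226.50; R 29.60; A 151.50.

Step 1:
n(T) = 17.20 mol
n(J) = 1900 / 226.50 = 8.389 mol
n/ν for T = 17.20/3 = 5.733
n/ν for J = 8.389/2 = 4.195
Smallest n/ν is J → limiting reagent.
n(Z) produced = (2/2) × 8.389 = 8.389 mol
Step 2:
n(Z) available = 8.389 mol
n(R) = 490.9 / 29.60 = 16.58 mol
n/ν for Z = 8.389/1 = 8.389
n/ν for R = 16.58/3 = 5.527
Smallest n/ν is R → limiting reagent.
n(A) = (3/3) × 16.58 = 16.58 mol
mass = 16.58 × 151.50 = 2512 g

2510 g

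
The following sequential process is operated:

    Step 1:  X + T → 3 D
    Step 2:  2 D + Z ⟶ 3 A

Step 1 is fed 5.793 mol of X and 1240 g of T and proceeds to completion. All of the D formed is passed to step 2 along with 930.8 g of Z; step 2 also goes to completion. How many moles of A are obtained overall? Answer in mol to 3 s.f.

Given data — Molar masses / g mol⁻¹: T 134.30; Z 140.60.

19.9 mol

Step 1:
n(X) = 5.793 mol
n(T) = 1240 / 134.30 = 9.233 mol
n/ν → X: 5.793, T: 9.233; X is limiting.
n(D) produced = (3/1) × 5.793 = 17.38 mol
Step 2:
n(D) available = 17.38 mol
n(Z) = 930.8 / 140.60 = 6.620 mol
n/ν → D: 8.690, Z: 6.620; Z is limiting.
n(A) = (3/1) × 6.620 = 19.86 mol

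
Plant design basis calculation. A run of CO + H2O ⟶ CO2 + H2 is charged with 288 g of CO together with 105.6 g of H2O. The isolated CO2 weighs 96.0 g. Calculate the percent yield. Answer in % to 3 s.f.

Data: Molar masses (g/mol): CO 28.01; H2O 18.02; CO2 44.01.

n(CO) = 288.0 / 28.01 = 10.28 mol
n(H2O) = 105.6 / 18.02 = 5.860 mol
n/ν → CO: 10.28, H2O: 5.860; H2O is limiting.
theoretical n(CO2) = (1/1) × 5.860 = 5.860 mol → 257.9 g
% yield = 96.0 / 257.9 × 100 = 37.22 %

37.2 %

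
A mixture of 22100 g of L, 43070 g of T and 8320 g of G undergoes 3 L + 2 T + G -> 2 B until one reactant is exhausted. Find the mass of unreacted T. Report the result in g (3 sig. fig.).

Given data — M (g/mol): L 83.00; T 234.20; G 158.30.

18500 g

n(L) = 22100 / 83.00 = 266.3 mol
n(T) = 43070 / 234.20 = 183.9 mol
n(G) = 8320 / 158.30 = 52.56 mol
n/ν for L = 266.3/3 = 88.77
n/ν for T = 183.9/2 = 91.95
n/ν for G = 52.56/1 = 52.56
Smallest n/ν is G → limiting reagent.
T consumed = (2/1) × 52.56 = 105.1 mol
T remaining = 183.9 − 105.1 = 78.80 mol
mass = 78.80 × 234.20 = 18450 g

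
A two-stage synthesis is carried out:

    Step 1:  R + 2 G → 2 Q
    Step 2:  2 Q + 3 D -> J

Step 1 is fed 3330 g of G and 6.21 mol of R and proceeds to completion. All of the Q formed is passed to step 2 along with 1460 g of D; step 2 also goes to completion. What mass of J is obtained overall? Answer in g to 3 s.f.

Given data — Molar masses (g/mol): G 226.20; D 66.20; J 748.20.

Step 1:
n(G) = 3330 / 226.20 = 14.72 mol
n(R) = 6.210 mol
n/ν → G: 7.360, R: 6.210; R is limiting.
n(Q) produced = (2/1) × 6.210 = 12.42 mol
Step 2:
n(Q) available = 12.42 mol
n(D) = 1460 / 66.20 = 22.05 mol
n/ν → Q: 6.210, D: 7.350; Q is limiting.
n(J) = (1/2) × 12.42 = 6.210 mol
mass = 6.210 × 748.20 = 4646 g

4650 g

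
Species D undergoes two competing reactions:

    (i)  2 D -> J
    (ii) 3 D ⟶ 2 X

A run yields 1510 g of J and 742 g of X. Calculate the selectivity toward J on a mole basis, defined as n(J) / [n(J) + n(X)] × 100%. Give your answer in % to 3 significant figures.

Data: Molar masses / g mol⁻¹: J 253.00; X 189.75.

n(J) = 1510 / 253.00 = 5.968 mol
n(X) = 742 / 189.75 = 3.910 mol
selectivity = 5.968/(5.968+3.910) × 100 = 60.42 %

60.4 %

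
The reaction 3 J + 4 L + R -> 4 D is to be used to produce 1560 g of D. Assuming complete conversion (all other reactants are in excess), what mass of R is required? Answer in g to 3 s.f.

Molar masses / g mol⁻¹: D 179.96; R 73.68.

n(D) = 1560 / 179.96 = 8.669 mol
n(R) = (1/4) × 8.669 = 2.167 mol
mass = 2.167 × 73.68 = 159.7 g

160 g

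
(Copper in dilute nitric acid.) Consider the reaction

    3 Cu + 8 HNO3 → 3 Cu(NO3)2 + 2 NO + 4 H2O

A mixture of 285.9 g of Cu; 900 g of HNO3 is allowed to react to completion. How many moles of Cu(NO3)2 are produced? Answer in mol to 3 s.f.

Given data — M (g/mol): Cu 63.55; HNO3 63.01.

n(Cu) = 285.9 / 63.55 = 4.499 mol
n(HNO3) = 900.0 / 63.01 = 14.28 mol
n/ν for Cu = 4.499/3 = 1.500
n/ν for HNO3 = 14.28/8 = 1.785
Smallest n/ν is Cu → limiting reagent.
n(Cu(NO3)2) = (3/3) × 4.499 = 4.499 mol

4.50 mol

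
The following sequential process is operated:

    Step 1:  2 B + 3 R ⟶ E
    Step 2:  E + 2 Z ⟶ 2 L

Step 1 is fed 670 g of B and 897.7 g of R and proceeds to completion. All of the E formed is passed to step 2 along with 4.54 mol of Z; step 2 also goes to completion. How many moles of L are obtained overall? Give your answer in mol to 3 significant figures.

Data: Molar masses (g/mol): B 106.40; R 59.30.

4.54 mol

Step 1:
n(B) = 670.0 / 106.40 = 6.297 mol
n(R) = 897.7 / 59.30 = 15.14 mol
n/ν → B: 3.149, R: 5.047; B is limiting.
n(E) produced = (1/2) × 6.297 = 3.149 mol
Step 2:
n(E) available = 3.149 mol
n(Z) = 4.540 mol
n/ν → E: 3.149, Z: 2.270; Z is limiting.
n(L) = (2/2) × 4.540 = 4.540 mol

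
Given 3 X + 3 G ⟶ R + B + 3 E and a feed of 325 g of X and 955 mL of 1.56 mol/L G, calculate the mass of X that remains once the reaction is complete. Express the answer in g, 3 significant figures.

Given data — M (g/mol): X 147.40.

105 g

n(X) = 325.0 / 147.40 = 2.205 mol
n(G) = 1.56 × 955.0/1000 = 1.490 mol
n/ν for X = 2.205/3 = 0.7350
n/ν for G = 1.490/3 = 0.4967
Smallest n/ν is G → limiting reagent.
X consumed = (3/3) × 1.490 = 1.490 mol
X remaining = 2.205 − 1.490 = 0.7150 mol
mass = 0.7150 × 147.40 = 105.4 g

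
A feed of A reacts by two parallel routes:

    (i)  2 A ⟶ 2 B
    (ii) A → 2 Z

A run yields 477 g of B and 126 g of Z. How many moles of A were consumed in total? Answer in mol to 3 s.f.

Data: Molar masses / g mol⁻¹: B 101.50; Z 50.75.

5.94 mol

n(B) = 477 / 101.50 = 4.700 mol
n(Z) = 126 / 50.75 = 2.483 mol
n(A) via (i) = (2/2)×4.700 = 4.700 mol
n(A) via (ii) = (1/2)×2.483 = 1.242 mol
total n(A) = 4.700 + 1.242 = 5.942 mol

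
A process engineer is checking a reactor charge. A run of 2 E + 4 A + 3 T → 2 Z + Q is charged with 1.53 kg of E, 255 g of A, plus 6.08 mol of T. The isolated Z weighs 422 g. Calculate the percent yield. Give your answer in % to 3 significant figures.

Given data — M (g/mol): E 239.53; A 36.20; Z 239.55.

n(E) = 1.530×1000 / 239.53 = 6.388 mol
n(A) = 255.0 / 36.20 = 7.044 mol
n(T) = 6.080 mol
n/ν for E = 6.388/2 = 3.194
n/ν for A = 7.044/4 = 1.761
n/ν for T = 6.080/3 = 2.027
Smallest n/ν is A → limiting reagent.
theoretical n(Z) = (2/4) × 7.044 = 3.522 mol → 843.7 g
% yield = 422 / 843.7 × 100 = 50.02 %

50.0 %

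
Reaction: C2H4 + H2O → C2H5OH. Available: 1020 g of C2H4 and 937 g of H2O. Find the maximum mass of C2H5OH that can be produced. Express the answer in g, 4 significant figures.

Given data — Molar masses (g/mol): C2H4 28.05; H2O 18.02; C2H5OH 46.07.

n(C2H4) = 1020 / 28.05 = 36.36 mol
n(H2O) = 937.0 / 18.02 = 52.00 mol
n/ν for C2H4 = 36.36/1 = 36.36
n/ν for H2O = 52.00/1 = 52.00
Smallest n/ν is C2H4 → limiting reagent.
n(C2H5OH) = (1/1) × 36.36 = 36.36 mol
mass = 36.36 × 46.07 = 1675 g

1675 g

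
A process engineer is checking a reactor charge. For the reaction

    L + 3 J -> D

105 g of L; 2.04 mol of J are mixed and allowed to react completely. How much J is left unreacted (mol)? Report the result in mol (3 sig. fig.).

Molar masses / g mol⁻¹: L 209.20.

0.534 mol

n(L) = 105.0 / 209.20 = 0.5019 mol
n(J) = 2.040 mol
n/ν for L = 0.5019/1 = 0.5019
n/ν for J = 2.040/3 = 0.6800
Smallest n/ν is L → limiting reagent.
J consumed = (3/1) × 0.5019 = 1.506 mol
J remaining = 2.040 − 1.506 = 0.5340 mol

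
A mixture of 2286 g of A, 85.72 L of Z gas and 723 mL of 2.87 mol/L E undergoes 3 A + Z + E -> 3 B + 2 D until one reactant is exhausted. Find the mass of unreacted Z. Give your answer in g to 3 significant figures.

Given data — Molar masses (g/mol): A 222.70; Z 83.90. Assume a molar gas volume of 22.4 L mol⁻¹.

n(A) = 2286 / 222.70 = 10.26 mol
n(Z) = 85.72 / 22.4 = 3.827 mol
n(E) = 2.87 × 723.0/1000 = 2.075 mol
n/ν → A: 3.420, Z: 3.827, E: 2.075; E is limiting.
Z consumed = (1/1) × 2.075 = 2.075 mol
Z remaining = 3.827 − 2.075 = 1.752 mol
mass = 1.752 × 83.90 = 147.0 g

147 g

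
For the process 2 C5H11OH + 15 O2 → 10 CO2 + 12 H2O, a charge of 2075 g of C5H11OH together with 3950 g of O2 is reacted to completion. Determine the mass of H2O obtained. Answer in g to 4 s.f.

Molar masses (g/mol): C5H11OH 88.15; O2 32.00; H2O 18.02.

1779 g

n(C5H11OH) = 2075 / 88.15 = 23.54 mol
n(O2) = 3950 / 32.00 = 123.4 mol
n/ν for C5H11OH = 23.54/2 = 11.77
n/ν for O2 = 123.4/15 = 8.227
Smallest n/ν is O2 → limiting reagent.
n(H2O) = (12/15) × 123.4 = 98.72 mol
mass = 98.72 × 18.02 = 1779 g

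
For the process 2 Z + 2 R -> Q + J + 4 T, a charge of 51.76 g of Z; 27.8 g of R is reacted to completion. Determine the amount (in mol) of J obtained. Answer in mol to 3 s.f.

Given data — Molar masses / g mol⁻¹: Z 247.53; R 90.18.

n(Z) = 51.76 / 247.53 = 0.2091 mol
n(R) = 27.80 / 90.18 = 0.3083 mol
n/ν for Z = 0.2091/2 = 0.1046
n/ν for R = 0.3083/2 = 0.1542
Smallest n/ν is Z → limiting reagent.
n(J) = (1/2) × 0.2091 = 0.1046 mol

0.105 mol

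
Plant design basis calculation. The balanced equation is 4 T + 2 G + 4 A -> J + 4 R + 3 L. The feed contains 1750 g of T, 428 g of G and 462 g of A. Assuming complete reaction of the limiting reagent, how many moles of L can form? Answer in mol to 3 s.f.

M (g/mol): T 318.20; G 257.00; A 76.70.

2.50 mol

n(T) = 1750 / 318.20 = 5.500 mol
n(G) = 428.0 / 257.00 = 1.665 mol
n(A) = 462.0 / 76.70 = 6.023 mol
n/ν for T = 5.500/4 = 1.375
n/ν for G = 1.665/2 = 0.8325
n/ν for A = 6.023/4 = 1.506
Smallest n/ν is G → limiting reagent.
n(L) = (3/2) × 1.665 = 2.498 mol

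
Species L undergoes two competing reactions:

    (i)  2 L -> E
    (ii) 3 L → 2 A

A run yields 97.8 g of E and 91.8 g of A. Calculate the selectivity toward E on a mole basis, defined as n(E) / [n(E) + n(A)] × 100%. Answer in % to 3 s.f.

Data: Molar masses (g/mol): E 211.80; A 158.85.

n(E) = 97.8 / 211.80 = 0.4618 mol
n(A) = 91.8 / 158.85 = 0.5779 mol
selectivity = 0.4618/(0.4618+0.5779) × 100 = 44.42 %

44.4 %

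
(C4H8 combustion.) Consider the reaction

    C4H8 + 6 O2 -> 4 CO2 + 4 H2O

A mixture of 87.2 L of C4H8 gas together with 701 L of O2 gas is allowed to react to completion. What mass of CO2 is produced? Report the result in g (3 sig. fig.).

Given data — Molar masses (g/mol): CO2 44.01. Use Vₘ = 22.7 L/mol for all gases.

676 g

n(C4H8) = 87.20 / 22.7 = 3.841 mol
n(O2) = 701.0 / 22.7 = 30.88 mol
n/ν → C4H8: 3.841, O2: 5.147; C4H8 is limiting.
n(CO2) = (4/1) × 3.841 = 15.36 mol
mass = 15.36 × 44.01 = 676.0 g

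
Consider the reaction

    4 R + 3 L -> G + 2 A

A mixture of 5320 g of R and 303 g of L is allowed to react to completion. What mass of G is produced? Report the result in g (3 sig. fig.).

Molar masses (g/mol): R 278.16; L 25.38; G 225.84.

n(R) = 5320 / 278.16 = 19.13 mol
n(L) = 303.0 / 25.38 = 11.94 mol
n/ν → R: 4.783, L: 3.980; L is limiting.
n(G) = (1/3) × 11.94 = 3.980 mol
mass = 3.980 × 225.84 = 898.8 g

899 g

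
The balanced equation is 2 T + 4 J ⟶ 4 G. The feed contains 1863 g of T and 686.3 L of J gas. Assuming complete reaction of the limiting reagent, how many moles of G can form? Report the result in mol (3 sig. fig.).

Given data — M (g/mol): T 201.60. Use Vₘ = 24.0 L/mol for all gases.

18.5 mol

n(T) = 1863 / 201.60 = 9.241 mol
n(J) = 686.3 / 24.0 = 28.60 mol
n/ν → T: 4.621, J: 7.150; T is limiting.
n(G) = (4/2) × 9.241 = 18.48 mol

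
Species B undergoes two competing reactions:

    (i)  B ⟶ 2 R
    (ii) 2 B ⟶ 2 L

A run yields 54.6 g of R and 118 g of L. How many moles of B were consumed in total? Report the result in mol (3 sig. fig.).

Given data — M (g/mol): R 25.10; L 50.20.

n(R) = 54.6 / 25.10 = 2.175 mol
n(L) = 118 / 50.20 = 2.351 mol
n(B) via (i) = (1/2)×2.175 = 1.088 mol
n(B) via (ii) = (2/2)×2.351 = 2.351 mol
total n(B) = 1.088 + 2.351 = 3.439 mol

3.44 mol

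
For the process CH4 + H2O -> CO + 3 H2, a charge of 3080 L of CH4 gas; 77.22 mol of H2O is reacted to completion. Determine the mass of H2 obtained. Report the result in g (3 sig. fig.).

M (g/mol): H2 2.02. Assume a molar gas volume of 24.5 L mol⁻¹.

468 g

n(CH4) = 3080 / 24.5 = 125.7 mol
n(H2O) = 77.22 mol
n/ν for CH4 = 125.7/1 = 125.7
n/ν for H2O = 77.22/1 = 77.22
Smallest n/ν is H2O → limiting reagent.
n(H2) = (3/1) × 77.22 = 231.7 mol
mass = 231.7 × 2.02 = 468.0 g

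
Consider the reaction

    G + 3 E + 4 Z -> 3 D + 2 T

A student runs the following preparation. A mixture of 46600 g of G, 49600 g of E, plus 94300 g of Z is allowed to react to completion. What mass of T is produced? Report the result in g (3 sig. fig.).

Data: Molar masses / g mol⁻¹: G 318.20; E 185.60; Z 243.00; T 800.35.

143000 g

n(G) = 46600 / 318.20 = 146.4 mol
n(E) = 49600 / 185.60 = 267.2 mol
n(Z) = 94300 / 243.00 = 388.1 mol
n/ν → G: 146.4, E: 89.07, Z: 97.03; E is limiting.
n(T) = (2/3) × 267.2 = 178.1 mol
mass = 178.1 × 800.35 = 142500 g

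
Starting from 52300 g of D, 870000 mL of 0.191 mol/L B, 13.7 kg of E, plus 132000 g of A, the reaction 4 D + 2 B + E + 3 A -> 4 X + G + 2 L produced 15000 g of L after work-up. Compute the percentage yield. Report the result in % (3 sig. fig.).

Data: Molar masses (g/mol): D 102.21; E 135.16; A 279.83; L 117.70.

n(D) = 52300 / 102.21 = 511.7 mol
n(B) = 0.191 × 870000/1000 = 166.2 mol
n(E) = 13.70×1000 / 135.16 = 101.4 mol
n(A) = 132000 / 279.83 = 471.7 mol
n/ν for D = 511.7/4 = 127.9
n/ν for B = 166.2/2 = 83.10
n/ν for E = 101.4/1 = 101.4
n/ν for A = 471.7/3 = 157.2
Smallest n/ν is B → limiting reagent.
theoretical n(L) = (2/2) × 166.2 = 166.2 mol → 19560 g
% yield = 15000 / 19560 × 100 = 76.69 %

76.7 %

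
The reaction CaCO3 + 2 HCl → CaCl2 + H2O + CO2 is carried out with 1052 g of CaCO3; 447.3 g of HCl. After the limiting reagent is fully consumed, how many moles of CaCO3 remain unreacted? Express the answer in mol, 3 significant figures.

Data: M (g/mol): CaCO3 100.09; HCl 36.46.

n(CaCO3) = 1052 / 100.09 = 10.51 mol
n(HCl) = 447.3 / 36.46 = 12.27 mol
n/ν for CaCO3 = 10.51/1 = 10.51
n/ν for HCl = 12.27/2 = 6.135
Smallest n/ν is HCl → limiting reagent.
CaCO3 consumed = (1/2) × 12.27 = 6.135 mol
CaCO3 remaining = 10.51 − 6.135 = 4.375 mol

4.38 mol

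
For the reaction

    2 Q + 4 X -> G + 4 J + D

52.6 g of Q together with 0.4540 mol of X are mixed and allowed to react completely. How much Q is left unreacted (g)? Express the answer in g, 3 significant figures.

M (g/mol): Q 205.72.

n(Q) = 52.60 / 205.72 = 0.2557 mol
n(X) = 0.4540 mol
n/ν → Q: 0.1279, X: 0.1135; X is limiting.
Q consumed = (2/4) × 0.4540 = 0.2270 mol
Q remaining = 0.2557 − 0.2270 = 0.02870 mol
mass = 0.02870 × 205.72 = 5.904 g

5.90 g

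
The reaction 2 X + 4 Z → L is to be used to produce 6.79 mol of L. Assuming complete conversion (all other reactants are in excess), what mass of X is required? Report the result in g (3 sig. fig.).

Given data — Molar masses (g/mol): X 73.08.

n(L) = 6.790 mol
n(X) = (2/1) × 6.790 = 13.58 mol
mass = 13.58 × 73.08 = 992.4 g

992 g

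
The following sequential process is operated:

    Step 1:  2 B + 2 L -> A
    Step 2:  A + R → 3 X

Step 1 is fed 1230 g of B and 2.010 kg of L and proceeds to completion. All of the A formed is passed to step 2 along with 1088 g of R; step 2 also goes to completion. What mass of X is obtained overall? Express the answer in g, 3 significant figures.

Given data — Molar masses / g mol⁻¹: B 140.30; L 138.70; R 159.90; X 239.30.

3150 g

Step 1:
n(B) = 1230 / 140.30 = 8.767 mol
n(L) = 2.010×1000 / 138.70 = 14.49 mol
n/ν for B = 8.767/2 = 4.384
n/ν for L = 14.49/2 = 7.245
Smallest n/ν is B → limiting reagent.
n(A) produced = (1/2) × 8.767 = 4.384 mol
Step 2:
n(A) available = 4.384 mol
n(R) = 1088 / 159.90 = 6.804 mol
n/ν for A = 4.384/1 = 4.384
n/ν for R = 6.804/1 = 6.804
Smallest n/ν is A → limiting reagent.
n(X) = (3/1) × 4.384 = 13.15 mol
mass = 13.15 × 239.30 = 3147 g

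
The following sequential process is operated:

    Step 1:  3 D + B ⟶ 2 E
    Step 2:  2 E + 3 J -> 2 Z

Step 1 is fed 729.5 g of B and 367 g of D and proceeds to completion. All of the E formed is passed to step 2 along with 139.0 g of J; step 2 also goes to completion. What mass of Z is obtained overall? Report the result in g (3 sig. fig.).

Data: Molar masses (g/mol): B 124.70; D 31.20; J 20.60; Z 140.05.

630 g

Step 1:
n(B) = 729.5 / 124.70 = 5.850 mol
n(D) = 367.0 / 31.20 = 11.76 mol
n/ν for B = 5.850/1 = 5.850
n/ν for D = 11.76/3 = 3.920
Smallest n/ν is D → limiting reagent.
n(E) produced = (2/3) × 11.76 = 7.840 mol
Step 2:
n(E) available = 7.840 mol
n(J) = 139.0 / 20.60 = 6.748 mol
n/ν for E = 7.840/2 = 3.920
n/ν for J = 6.748/3 = 2.249
Smallest n/ν is J → limiting reagent.
n(Z) = (2/3) × 6.748 = 4.499 mol
mass = 4.499 × 140.05 = 630.1 g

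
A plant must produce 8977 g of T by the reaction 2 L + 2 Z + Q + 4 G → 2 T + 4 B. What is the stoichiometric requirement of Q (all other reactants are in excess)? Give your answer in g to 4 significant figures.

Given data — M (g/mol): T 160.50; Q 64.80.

1812 g

n(T) = 8977 / 160.50 = 55.93 mol
n(Q) = (1/2) × 55.93 = 27.97 mol
mass = 27.97 × 64.80 = 1812 g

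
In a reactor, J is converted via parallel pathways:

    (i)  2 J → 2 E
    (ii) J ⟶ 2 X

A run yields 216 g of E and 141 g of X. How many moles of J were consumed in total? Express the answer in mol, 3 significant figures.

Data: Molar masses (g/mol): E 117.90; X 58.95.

3.03 mol

n(E) = 216 / 117.90 = 1.832 mol
n(X) = 141 / 58.95 = 2.392 mol
n(J) via (i) = (2/2)×1.832 = 1.832 mol
n(J) via (ii) = (1/2)×2.392 = 1.196 mol
total n(J) = 1.832 + 1.196 = 3.028 mol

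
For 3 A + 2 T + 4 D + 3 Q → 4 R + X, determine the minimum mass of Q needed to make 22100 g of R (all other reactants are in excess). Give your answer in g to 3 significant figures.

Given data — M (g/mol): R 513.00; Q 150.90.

4880 g

n(R) = 22100 / 513.00 = 43.08 mol
n(Q) = (3/4) × 43.08 = 32.31 mol
mass = 32.31 × 150.90 = 4876 g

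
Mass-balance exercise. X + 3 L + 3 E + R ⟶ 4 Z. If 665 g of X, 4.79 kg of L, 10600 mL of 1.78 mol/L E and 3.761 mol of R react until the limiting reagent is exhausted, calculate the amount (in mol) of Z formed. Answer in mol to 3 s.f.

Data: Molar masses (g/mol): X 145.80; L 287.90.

n(X) = 665.0 / 145.80 = 4.561 mol
n(L) = 4.790×1000 / 287.90 = 16.64 mol
n(E) = 1.78 × 10600/1000 = 18.87 mol
n(R) = 3.761 mol
n/ν for X = 4.561/1 = 4.561
n/ν for L = 16.64/3 = 5.547
n/ν for E = 18.87/3 = 6.290
n/ν for R = 3.761/1 = 3.761
Smallest n/ν is R → limiting reagent.
n(Z) = (4/1) × 3.761 = 15.04 mol

15.0 mol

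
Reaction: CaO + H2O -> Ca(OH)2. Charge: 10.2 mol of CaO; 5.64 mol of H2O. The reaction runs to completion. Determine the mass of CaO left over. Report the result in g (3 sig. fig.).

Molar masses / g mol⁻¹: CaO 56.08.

256 g

n(CaO) = 10.20 mol
n(H2O) = 5.640 mol
n/ν for CaO = 10.20/1 = 10.20
n/ν for H2O = 5.640/1 = 5.640
Smallest n/ν is H2O → limiting reagent.
CaO consumed = (1/1) × 5.640 = 5.640 mol
CaO remaining = 10.20 − 5.640 = 4.560 mol
mass = 4.560 × 56.08 = 255.7 g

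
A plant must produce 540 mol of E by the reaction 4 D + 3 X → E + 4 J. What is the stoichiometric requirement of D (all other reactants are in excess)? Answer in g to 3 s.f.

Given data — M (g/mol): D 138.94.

300000 g

n(E) = 540.0 mol
n(D) = (4/1) × 540.0 = 2160 mol
mass = 2160 × 138.94 = 300100 g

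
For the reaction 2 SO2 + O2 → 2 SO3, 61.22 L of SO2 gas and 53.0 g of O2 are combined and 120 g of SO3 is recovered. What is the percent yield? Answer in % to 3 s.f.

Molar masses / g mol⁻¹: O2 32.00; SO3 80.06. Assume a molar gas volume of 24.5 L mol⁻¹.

60.0 %

n(SO2) = 61.22 / 24.5 = 2.499 mol
n(O2) = 53.00 / 32.00 = 1.656 mol
n/ν → SO2: 1.250, O2: 1.656; SO2 is limiting.
theoretical n(SO3) = (2/2) × 2.499 = 2.499 mol → 200.1 g
% yield = 120 / 200.1 × 100 = 59.97 %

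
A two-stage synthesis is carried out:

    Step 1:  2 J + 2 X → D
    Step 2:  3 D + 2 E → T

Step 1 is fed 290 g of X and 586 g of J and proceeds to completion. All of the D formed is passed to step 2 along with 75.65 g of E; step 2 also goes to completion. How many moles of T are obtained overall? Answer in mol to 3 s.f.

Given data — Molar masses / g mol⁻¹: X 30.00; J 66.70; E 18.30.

Step 1:
n(X) = 290.0 / 30.00 = 9.667 mol
n(J) = 586.0 / 66.70 = 8.786 mol
n/ν for X = 9.667/2 = 4.834
n/ν for J = 8.786/2 = 4.393
Smallest n/ν is J → limiting reagent.
n(D) produced = (1/2) × 8.786 = 4.393 mol
Step 2:
n(D) available = 4.393 mol
n(E) = 75.65 / 18.30 = 4.134 mol
n/ν for D = 4.393/3 = 1.464
n/ν for E = 4.134/2 = 2.067
Smallest n/ν is D → limiting reagent.
n(T) = (1/3) × 4.393 = 1.464 mol

1.46 mol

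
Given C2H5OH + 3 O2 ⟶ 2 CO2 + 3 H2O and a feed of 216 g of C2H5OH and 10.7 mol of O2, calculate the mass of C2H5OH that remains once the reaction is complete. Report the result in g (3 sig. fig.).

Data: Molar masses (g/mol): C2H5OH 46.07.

51.7 g

n(C2H5OH) = 216.0 / 46.07 = 4.689 mol
n(O2) = 10.70 mol
n/ν → C2H5OH: 4.689, O2: 3.567; O2 is limiting.
C2H5OH consumed = (1/3) × 10.70 = 3.567 mol
C2H5OH remaining = 4.689 − 3.567 = 1.122 mol
mass = 1.122 × 46.07 = 51.69 g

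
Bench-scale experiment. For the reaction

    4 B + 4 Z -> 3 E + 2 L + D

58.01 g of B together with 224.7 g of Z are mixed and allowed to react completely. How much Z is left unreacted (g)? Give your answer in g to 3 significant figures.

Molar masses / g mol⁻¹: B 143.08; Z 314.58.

n(B) = 58.01 / 143.08 = 0.4054 mol
n(Z) = 224.7 / 314.58 = 0.7143 mol
n/ν for B = 0.4054/4 = 0.1014
n/ν for Z = 0.7143/4 = 0.1786
Smallest n/ν is B → limiting reagent.
Z consumed = (4/4) × 0.4054 = 0.4054 mol
Z remaining = 0.7143 − 0.4054 = 0.3089 mol
mass = 0.3089 × 314.58 = 97.17 g

97.2 g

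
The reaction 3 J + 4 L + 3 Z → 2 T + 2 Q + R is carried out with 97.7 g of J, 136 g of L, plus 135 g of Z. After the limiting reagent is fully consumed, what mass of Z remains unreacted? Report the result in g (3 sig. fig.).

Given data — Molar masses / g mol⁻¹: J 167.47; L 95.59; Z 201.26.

n(J) = 97.70 / 167.47 = 0.5834 mol
n(L) = 136.0 / 95.59 = 1.423 mol
n(Z) = 135.0 / 201.26 = 0.6708 mol
n/ν for J = 0.5834/3 = 0.1945
n/ν for L = 1.423/4 = 0.3558
n/ν for Z = 0.6708/3 = 0.2236
Smallest n/ν is J → limiting reagent.
Z consumed = (3/3) × 0.5834 = 0.5834 mol
Z remaining = 0.6708 − 0.5834 = 0.08740 mol
mass = 0.08740 × 201.26 = 17.59 g

17.6 g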